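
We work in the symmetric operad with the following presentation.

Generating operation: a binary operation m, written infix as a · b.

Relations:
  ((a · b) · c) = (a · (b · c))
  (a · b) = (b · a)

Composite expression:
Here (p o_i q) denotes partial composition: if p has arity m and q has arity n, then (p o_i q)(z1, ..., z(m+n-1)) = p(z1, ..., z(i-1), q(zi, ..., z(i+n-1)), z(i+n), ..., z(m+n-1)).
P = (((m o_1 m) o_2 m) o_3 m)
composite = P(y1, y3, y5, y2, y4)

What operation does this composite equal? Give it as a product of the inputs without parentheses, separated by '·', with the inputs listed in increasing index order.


y1 · y2 · y3 · y4 · y5

Key point: m commutes, so take the y-inputs in any fixed order.
(y5 · y2) flattens to y5 · y2
(y3 · (y5 · y2)) flattens to y3 · y5 · y2
(y1 · (y3 · (y5 · y2))) flattens to y1 · y3 · y5 · y2
((y1 · (y3 · (y5 · y2))) · y4) flattens to y1 · y3 · y5 · y2 · y4
reordering the factors by index: y1 · y2 · y3 · y4 · y5


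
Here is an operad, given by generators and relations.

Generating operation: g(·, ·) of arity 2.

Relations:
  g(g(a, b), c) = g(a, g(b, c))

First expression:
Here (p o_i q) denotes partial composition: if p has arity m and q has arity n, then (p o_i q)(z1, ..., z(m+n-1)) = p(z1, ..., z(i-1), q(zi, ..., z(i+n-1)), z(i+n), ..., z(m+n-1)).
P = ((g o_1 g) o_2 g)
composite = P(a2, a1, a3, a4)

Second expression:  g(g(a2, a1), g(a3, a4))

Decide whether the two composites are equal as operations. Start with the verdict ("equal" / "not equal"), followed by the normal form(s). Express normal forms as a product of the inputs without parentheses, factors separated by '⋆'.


equal — both sides give a2 ⋆ a1 ⋆ a3 ⋆ a4

Normal form of the first expression: a2 ⋆ a1 ⋆ a3 ⋆ a4
Normal form of the second expression: a2 ⋆ a1 ⋆ a3 ⋆ a4
Identical normal forms: equal.


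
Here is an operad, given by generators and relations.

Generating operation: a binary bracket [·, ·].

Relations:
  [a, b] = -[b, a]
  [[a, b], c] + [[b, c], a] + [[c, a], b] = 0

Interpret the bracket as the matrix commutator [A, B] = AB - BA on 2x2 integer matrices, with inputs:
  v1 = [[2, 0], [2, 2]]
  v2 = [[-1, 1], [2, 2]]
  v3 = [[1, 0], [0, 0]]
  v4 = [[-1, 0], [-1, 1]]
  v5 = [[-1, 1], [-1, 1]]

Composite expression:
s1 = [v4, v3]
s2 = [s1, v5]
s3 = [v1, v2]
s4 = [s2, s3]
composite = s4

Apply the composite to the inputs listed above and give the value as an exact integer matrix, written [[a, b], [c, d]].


[[0, 0], [4, 0]]

[v4, v3] = [[0, 0], [-1, 0]]
[[v4, v3], v5] = [[1, 0], [2, -1]]
[v1, v2] = [[-2, 0], [-6, 2]]
[[[v4, v3], v5], [v1, v2]] = [[0, 0], [4, 0]]


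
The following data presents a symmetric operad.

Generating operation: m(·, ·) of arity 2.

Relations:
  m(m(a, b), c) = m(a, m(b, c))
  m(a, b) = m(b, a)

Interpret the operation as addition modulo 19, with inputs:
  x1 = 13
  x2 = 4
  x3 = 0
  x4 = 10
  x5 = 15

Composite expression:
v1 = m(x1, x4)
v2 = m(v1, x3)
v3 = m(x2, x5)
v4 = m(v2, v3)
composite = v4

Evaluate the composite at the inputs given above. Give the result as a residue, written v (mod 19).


4 (mod 19)

m(x1, x4) = 4
m(m(x1, x4), x3) = 4
m(x2, x5) = 0
m(m(m(x1, x4), x3), m(x2, x5)) = 4


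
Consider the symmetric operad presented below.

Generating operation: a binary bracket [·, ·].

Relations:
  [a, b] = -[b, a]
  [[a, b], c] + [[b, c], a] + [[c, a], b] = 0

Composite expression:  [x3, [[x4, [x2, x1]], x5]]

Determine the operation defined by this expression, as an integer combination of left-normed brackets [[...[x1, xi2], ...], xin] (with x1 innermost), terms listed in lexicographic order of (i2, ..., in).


-[[[[x1, x2], x4], x5], x3]

In the tensor algebra, words opening x1 carry the x1-anchored form.
Composite bracket: [x3, [[x4, [x2, x1]], x5]]
Full expansion: 16 signed words from ab - ba (2^4 = 16).
Collect the words opening with x1:
  x1x2x4x5x3 appears with sign -1, giving the term -[[[[x1, x2], x4], x5], x3]


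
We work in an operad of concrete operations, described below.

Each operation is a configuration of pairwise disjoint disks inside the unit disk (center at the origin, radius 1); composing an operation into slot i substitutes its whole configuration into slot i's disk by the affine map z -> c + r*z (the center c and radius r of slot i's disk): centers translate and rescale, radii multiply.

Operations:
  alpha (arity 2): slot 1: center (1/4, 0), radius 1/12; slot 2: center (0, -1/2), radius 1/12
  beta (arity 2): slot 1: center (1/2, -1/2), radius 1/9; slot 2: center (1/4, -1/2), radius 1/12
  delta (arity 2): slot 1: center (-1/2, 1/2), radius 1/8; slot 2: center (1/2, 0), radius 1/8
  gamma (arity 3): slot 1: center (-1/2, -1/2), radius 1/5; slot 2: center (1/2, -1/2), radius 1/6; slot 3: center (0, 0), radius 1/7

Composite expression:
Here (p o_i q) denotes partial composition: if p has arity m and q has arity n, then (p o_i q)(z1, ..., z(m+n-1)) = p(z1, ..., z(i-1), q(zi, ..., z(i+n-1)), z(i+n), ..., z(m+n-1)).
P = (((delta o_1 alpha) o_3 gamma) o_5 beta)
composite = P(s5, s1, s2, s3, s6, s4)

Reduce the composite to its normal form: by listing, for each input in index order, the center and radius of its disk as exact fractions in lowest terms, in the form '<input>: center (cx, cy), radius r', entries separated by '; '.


Only the slot chain above each s matters under delta; compose those maps.
input s5: applying the 2 nested substitutions gives center (-15/32, 1/2), radius 1/96
input s1: applying the 2 nested substitutions gives center (-1/2, 7/16), radius 1/96
input s2: applying the 2 nested substitutions gives center (7/16, -1/16), radius 1/40
input s3: applying the 2 nested substitutions gives center (9/16, -1/16), radius 1/48
input s6: applying the 3 nested substitutions gives center (57/112, -1/112), radius 1/504
input s4: applying the 3 nested substitutions gives center (113/224, -1/112), radius 1/672

s1: center (-1/2, 7/16), radius 1/96; s2: center (7/16, -1/16), radius 1/40; s3: center (9/16, -1/16), radius 1/48; s4: center (113/224, -1/112), radius 1/672; s5: center (-15/32, 1/2), radius 1/96; s6: center (57/112, -1/112), radius 1/504


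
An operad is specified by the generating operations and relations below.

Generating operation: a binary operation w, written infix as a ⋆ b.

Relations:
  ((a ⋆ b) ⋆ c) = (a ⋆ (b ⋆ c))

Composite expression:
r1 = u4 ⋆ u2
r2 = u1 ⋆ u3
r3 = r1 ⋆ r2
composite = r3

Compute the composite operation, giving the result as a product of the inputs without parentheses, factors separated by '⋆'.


u4 ⋆ u2 ⋆ u1 ⋆ u3

All parenthesizations of w agree; list the u-inputs left to right.
(u4 ⋆ u2) unparenthesizes to u4 ⋆ u2
(u1 ⋆ u3) unparenthesizes to u1 ⋆ u3
((u4 ⋆ u2) ⋆ (u1 ⋆ u3)) unparenthesizes to u4 ⋆ u2 ⋆ u1 ⋆ u3


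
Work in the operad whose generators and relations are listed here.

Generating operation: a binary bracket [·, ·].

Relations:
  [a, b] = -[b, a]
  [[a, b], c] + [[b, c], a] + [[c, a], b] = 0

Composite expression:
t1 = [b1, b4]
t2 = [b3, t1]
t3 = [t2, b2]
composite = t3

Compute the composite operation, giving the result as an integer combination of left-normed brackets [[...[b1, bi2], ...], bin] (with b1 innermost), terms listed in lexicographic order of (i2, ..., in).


-[[[b1, b4], b3], b2]


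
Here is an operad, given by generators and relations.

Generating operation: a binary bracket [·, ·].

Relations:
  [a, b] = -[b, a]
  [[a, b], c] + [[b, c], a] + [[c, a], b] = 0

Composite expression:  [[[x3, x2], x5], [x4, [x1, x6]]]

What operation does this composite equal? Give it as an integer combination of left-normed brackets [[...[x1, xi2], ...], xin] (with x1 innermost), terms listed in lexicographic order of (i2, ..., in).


-[[[[[x1, x6], x4], x2], x3], x5] + [[[[[x1, x6], x4], x3], x2], x5] + [[[[[x1, x6], x4], x5], x2], x3] - [[[[[x1, x6], x4], x5], x3], x2]

Left-normed coefficients sit on the x1-initial expansion words.
Composite bracket: [[[x3, x2], x5], [x4, [x1, x6]]]
The bracket unfolds into 32 signed words via [a, b] = ab - ba (2^5 = 32).
Words beginning with x1 determine it all:
  sign of x1x6x4x2x3x5 is -1, so it contributes -[[[[[x1, x6], x4], x2], x3], x5]
  sign of x1x6x4x3x2x5 is +1, so it contributes +[[[[[x1, x6], x4], x3], x2], x5]
  sign of x1x6x4x5x2x3 is +1, so it contributes +[[[[[x1, x6], x4], x5], x2], x3]
  sign of x1x6x4x5x3x2 is -1, so it contributes -[[[[[x1, x6], x4], x5], x3], x2]


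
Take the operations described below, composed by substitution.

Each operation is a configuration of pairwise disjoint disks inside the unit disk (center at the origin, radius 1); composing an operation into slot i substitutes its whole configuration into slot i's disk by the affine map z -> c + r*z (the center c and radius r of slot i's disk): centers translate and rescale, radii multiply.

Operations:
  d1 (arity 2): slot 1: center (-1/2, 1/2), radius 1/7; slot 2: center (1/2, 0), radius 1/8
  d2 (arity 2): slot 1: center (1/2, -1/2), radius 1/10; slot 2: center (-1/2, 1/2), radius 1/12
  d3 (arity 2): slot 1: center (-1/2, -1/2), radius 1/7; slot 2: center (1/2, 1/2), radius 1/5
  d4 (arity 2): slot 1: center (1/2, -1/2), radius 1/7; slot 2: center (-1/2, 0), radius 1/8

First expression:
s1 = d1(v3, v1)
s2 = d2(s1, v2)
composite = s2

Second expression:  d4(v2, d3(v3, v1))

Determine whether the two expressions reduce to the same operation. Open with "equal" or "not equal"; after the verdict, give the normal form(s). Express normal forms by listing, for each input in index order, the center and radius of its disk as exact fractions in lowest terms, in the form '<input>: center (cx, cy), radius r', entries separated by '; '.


not equal; the first gives v1: center (11/20, -1/2), radius 1/80; v2: center (-1/2, 1/2), radius 1/12; v3: center (9/20, -9/20), radius 1/70 and the second v1: center (-7/16, 1/16), radius 1/40; v2: center (1/2, -1/2), radius 1/7; v3: center (-9/16, -1/16), radius 1/56

The first composite normalizes to v1: center (11/20, -1/2), radius 1/80; v2: center (-1/2, 1/2), radius 1/12; v3: center (9/20, -9/20), radius 1/70
The second composite normalizes to v1: center (-7/16, 1/16), radius 1/40; v2: center (1/2, -1/2), radius 1/7; v3: center (-9/16, -1/16), radius 1/56
No match — not equal.


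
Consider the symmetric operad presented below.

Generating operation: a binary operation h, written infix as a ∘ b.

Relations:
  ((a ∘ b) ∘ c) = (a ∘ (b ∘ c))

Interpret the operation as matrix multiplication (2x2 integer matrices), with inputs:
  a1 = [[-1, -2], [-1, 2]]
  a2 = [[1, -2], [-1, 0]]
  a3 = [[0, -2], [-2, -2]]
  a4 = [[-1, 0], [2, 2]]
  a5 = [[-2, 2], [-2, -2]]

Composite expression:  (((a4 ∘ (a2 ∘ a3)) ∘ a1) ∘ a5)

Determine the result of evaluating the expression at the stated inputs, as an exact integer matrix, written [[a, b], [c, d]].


(a2 ∘ a3) = [[4, 2], [0, 2]]
(a4 ∘ (a2 ∘ a3)) = [[-4, -2], [8, 8]]
((a4 ∘ (a2 ∘ a3)) ∘ a1) = [[6, 4], [-16, 0]]
(((a4 ∘ (a2 ∘ a3)) ∘ a1) ∘ a5) = [[-20, 4], [32, -32]]

[[-20, 4], [32, -32]]


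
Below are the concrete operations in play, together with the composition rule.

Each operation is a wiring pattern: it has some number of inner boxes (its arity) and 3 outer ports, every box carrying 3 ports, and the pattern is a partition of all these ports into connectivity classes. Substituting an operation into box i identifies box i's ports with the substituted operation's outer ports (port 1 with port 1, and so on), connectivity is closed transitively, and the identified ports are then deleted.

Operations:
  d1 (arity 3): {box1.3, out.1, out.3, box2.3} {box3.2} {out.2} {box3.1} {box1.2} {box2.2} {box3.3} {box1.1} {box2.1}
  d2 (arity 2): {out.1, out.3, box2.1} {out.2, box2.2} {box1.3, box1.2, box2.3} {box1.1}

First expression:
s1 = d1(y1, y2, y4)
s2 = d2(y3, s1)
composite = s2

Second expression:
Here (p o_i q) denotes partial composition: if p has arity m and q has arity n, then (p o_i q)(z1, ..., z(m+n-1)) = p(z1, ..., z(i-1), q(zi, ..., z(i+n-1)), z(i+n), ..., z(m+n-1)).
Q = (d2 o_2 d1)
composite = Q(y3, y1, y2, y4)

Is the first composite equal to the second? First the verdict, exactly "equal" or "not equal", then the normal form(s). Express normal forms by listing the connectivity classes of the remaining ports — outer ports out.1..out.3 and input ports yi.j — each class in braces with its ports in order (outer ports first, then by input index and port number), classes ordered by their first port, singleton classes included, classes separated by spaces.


The first expression, normalized: {out.1, out.3, y1.3, y2.3, y3.2, y3.3} {out.2} {y1.1} {y1.2} {y2.1} {y2.2} {y3.1} {y4.1} {y4.2} {y4.3}
The second expression, normalized: {out.1, out.3, y1.3, y2.3, y3.2, y3.3} {out.2} {y1.1} {y1.2} {y2.1} {y2.2} {y3.1} {y4.1} {y4.2} {y4.3}
The forms coincide; equal.

equal; both compose to {out.1, out.3, y1.3, y2.3, y3.2, y3.3} {out.2} {y1.1} {y1.2} {y2.1} {y2.2} {y3.1} {y4.1} {y4.2} {y4.3}


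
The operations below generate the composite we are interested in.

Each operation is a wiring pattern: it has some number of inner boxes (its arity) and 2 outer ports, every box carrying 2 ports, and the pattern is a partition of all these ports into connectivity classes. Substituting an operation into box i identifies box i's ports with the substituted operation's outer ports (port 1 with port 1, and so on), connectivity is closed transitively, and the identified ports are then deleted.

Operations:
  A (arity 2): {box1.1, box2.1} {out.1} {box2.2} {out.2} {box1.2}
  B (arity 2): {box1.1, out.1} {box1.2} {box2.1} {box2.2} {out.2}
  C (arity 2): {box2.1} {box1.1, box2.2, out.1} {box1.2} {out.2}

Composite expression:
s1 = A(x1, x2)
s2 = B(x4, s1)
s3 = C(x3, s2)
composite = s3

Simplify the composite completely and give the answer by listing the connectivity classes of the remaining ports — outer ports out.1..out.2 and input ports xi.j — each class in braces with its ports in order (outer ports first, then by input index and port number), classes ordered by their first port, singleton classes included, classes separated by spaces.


Two ports join when wires chain via C-identified ports.
A over (x1, x2) gives {out.1} {out.2} {x1.1, x2.1} {x1.2} {x2.2}, out.j being that stage's outer ports
B over (x4, x1, x2) gives {out.1, x4.1} {out.2} {x1.1, x2.1} {x1.2} {x2.2} {x4.2}, out.j being that stage's outer ports
C over (x3, x4, x1, x2) gives {out.1, x3.1} {out.2} {x1.1, x2.1} {x1.2} {x2.2} {x3.2} {x4.1} {x4.2}, out.j being that stage's outer ports

{out.1, x3.1} {out.2} {x1.1, x2.1} {x1.2} {x2.2} {x3.2} {x4.1} {x4.2}


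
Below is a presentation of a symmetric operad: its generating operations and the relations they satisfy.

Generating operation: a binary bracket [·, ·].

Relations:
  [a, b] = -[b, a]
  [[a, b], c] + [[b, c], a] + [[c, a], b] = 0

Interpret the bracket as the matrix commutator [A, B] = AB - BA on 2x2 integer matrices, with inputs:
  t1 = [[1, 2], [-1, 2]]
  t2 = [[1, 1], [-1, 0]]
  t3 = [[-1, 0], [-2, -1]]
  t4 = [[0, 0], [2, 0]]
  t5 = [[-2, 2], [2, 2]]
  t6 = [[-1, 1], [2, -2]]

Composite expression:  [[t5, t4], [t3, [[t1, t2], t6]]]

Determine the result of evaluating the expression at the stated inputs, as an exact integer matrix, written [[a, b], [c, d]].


[[0, 0], [-96, 0]]

[t5, t4] = [[4, 0], [8, -4]]
[t1, t2] = [[-1, -3], [-2, 1]]
[[t1, t2], t6] = [[-4, 1], [2, 4]]
[t3, [[t1, t2], t6]] = [[2, 0], [16, -2]]
[[t5, t4], [t3, [[t1, t2], t6]]] = [[0, 0], [-96, 0]]


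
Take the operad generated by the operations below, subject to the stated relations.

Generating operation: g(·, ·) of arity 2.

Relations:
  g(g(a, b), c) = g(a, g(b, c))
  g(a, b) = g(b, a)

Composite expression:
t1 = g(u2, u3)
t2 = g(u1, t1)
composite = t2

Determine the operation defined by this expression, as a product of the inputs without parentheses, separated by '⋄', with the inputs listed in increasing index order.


u1 ⋄ u2 ⋄ u3

Any arrangement under g is one operation, so sort the u-inputs.
g(u2, u3) spells out as u2 ⋄ u3
g(u1, g(u2, u3)) spells out as u1 ⋄ u2 ⋄ u3
the factors in increasing index order: u1 ⋄ u2 ⋄ u3


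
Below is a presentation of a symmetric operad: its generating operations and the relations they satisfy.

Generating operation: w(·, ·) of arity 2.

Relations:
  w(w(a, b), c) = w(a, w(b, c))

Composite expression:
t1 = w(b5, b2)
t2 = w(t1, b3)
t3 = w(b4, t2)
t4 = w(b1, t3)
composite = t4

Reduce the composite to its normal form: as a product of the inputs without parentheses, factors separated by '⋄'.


b1 ⋄ b4 ⋄ b5 ⋄ b2 ⋄ b3

Associativity of w dissolves the nesting; only the b-input order survives.
w(b5, b2) linearizes to b5 ⋄ b2
w(w(b5, b2), b3) linearizes to b5 ⋄ b2 ⋄ b3
w(b4, w(w(b5, b2), b3)) linearizes to b4 ⋄ b5 ⋄ b2 ⋄ b3
w(b1, w(b4, w(w(b5, b2), b3))) linearizes to b1 ⋄ b4 ⋄ b5 ⋄ b2 ⋄ b3


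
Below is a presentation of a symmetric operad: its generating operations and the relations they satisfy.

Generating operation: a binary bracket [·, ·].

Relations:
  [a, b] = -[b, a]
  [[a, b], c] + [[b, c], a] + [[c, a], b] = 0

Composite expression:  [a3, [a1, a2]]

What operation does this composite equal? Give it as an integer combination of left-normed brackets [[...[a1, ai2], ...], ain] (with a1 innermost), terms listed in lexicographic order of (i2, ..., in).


-[[a1, a2], a3]

In the tensor algebra, words opening a1 carry the a1-anchored form.
Composite bracket: [a3, [a1, a2]]
Full expansion: 4 signed words from ab - ba (2^2 = 4).
Words beginning with a1 determine it all:
  word a1a2a3 has sign -1, contributing -[[a1, a2], a3]


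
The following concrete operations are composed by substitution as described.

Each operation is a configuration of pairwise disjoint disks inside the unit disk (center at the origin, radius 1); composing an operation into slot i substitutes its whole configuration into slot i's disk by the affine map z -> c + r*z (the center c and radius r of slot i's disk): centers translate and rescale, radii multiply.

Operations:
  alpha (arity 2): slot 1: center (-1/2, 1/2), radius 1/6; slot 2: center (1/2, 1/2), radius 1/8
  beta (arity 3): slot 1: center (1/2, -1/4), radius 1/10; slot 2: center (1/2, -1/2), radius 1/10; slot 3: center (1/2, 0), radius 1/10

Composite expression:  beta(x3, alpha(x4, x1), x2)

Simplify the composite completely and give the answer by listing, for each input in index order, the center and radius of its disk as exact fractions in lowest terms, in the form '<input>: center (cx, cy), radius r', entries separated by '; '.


Follow each x-input down from beta: c' goes to c + r*c', radius to r*r'.
input x3: composing its 1 substitution step yields center (1/2, -1/4), radius 1/10
input x4: composing its 2 substitution steps yields center (9/20, -9/20), radius 1/60
input x1: composing its 2 substitution steps yields center (11/20, -9/20), radius 1/80
input x2: composing its 1 substitution step yields center (1/2, 0), radius 1/10

x1: center (11/20, -9/20), radius 1/80; x2: center (1/2, 0), radius 1/10; x3: center (1/2, -1/4), radius 1/10; x4: center (9/20, -9/20), radius 1/60


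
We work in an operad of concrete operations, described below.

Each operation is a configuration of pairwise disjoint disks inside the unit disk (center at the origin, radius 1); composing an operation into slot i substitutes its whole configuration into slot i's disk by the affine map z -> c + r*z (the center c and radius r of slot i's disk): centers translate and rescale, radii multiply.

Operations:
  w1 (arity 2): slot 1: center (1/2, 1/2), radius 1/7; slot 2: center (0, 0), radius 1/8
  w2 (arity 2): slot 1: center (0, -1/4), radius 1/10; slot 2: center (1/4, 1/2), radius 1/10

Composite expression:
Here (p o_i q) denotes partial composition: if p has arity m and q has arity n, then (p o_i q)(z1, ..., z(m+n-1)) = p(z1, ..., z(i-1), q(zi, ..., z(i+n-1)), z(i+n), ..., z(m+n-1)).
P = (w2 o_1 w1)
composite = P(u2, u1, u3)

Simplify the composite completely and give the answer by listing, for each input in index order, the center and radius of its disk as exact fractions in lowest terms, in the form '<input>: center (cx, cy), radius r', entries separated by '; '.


u1: center (0, -1/4), radius 1/80; u2: center (1/20, -1/5), radius 1/70; u3: center (1/4, 1/2), radius 1/10

Follow each u-input down from w2: c' goes to c + r*c', radius to r*r'.
tracing u2 down its 2-map path: center (1/20, -1/5), radius 1/70
tracing u1 down its 2-map path: center (0, -1/4), radius 1/80
tracing u3 down its 1-map path: center (1/4, 1/2), radius 1/10


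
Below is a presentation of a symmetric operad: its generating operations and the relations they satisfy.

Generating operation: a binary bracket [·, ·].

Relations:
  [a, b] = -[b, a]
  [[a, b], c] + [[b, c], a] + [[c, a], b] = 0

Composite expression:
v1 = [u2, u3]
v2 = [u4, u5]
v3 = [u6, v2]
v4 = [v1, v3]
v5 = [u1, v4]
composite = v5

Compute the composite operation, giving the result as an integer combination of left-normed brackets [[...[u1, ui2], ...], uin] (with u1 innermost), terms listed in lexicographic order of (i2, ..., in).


-[[[[[u1, u2], u3], u4], u5], u6] + [[[[[u1, u2], u3], u5], u4], u6] + [[[[[u1, u2], u3], u6], u4], u5] - [[[[[u1, u2], u3], u6], u5], u4] + [[[[[u1, u3], u2], u4], u5], u6] - [[[[[u1, u3], u2], u5], u4], u6] - [[[[[u1, u3], u2], u6], u4], u5] + [[[[[u1, u3], u2], u6], u5], u4] + [[[[[u1, u4], u5], u6], u2], u3] - [[[[[u1, u4], u5], u6], u3], u2] - [[[[[u1, u5], u4], u6], u2], u3] + [[[[[u1, u5], u4], u6], u3], u2] - [[[[[u1, u6], u4], u5], u2], u3] + [[[[[u1, u6], u4], u5], u3], u2] + [[[[[u1, u6], u5], u4], u2], u3] - [[[[[u1, u6], u5], u4], u3], u2]


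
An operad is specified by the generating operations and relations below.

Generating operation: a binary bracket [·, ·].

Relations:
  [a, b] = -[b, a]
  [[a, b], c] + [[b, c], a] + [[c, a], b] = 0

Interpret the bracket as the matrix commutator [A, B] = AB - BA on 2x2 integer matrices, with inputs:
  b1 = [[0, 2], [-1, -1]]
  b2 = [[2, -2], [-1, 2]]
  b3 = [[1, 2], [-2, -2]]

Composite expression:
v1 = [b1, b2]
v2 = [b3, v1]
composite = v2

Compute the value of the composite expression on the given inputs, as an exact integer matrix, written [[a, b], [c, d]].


[[-2, 10], [13, 2]]

[b1, b2] = [[-4, -2], [1, 4]]
[b3, [b1, b2]] = [[-2, 10], [13, 2]]


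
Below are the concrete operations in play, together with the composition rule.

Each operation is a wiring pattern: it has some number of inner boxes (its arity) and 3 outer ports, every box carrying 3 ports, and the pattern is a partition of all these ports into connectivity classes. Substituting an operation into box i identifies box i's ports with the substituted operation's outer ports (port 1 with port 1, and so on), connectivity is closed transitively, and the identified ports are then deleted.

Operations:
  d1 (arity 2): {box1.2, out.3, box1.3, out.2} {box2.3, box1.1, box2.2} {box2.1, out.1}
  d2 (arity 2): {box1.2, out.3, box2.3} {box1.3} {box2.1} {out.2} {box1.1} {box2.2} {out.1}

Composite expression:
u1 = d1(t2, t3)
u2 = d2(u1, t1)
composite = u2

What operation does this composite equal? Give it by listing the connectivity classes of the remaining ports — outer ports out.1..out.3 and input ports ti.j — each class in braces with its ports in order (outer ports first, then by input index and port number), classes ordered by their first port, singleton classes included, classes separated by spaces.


{out.1} {out.2} {out.3, t1.3, t2.2, t2.3} {t1.1} {t1.2} {t2.1, t3.2, t3.3} {t3.1}

Connectivity passes through glued d2-boundaries; trace each wire chain.
d1 over (t2, t3) gives {out.1, t3.1} {out.2, out.3, t2.2, t2.3} {t2.1, t3.2, t3.3}, out.j being that stage's outer ports
d2 over (t2, t3, t1) gives {out.1} {out.2} {out.3, t1.3, t2.2, t2.3} {t1.1} {t1.2} {t2.1, t3.2, t3.3} {t3.1}, out.j being that stage's outer ports


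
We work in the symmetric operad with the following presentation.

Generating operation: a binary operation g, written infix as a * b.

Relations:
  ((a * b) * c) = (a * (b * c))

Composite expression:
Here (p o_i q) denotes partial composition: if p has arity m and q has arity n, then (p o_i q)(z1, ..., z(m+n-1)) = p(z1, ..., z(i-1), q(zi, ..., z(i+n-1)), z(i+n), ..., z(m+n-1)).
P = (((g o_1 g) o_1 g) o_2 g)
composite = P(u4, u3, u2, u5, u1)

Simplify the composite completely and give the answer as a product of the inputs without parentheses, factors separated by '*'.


u4 * u3 * u2 * u5 * u1

Every regrouping of g is equal, so read the u-inputs in written order.
(u3 * u2) unparenthesizes to u3 * u2
(u4 * (u3 * u2)) unparenthesizes to u4 * u3 * u2
((u4 * (u3 * u2)) * u5) unparenthesizes to u4 * u3 * u2 * u5
(((u4 * (u3 * u2)) * u5) * u1) unparenthesizes to u4 * u3 * u2 * u5 * u1


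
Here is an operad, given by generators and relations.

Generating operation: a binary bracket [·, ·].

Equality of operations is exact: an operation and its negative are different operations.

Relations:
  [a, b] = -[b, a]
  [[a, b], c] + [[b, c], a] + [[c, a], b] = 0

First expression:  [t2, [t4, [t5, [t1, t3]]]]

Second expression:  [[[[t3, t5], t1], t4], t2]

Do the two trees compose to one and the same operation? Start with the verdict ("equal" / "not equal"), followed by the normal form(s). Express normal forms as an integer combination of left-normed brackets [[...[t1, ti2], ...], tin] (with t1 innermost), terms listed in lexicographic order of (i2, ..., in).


The first expression reduces to -[[[[t1, t3], t5], t4], t2]
The second expression reduces to -[[[[t1, t3], t5], t4], t2] + [[[[t1, t5], t3], t4], t2]
Different reductions; not equal.

not equal: they reduce to -[[[[t1, t3], t5], t4], t2] and -[[[[t1, t3], t5], t4], t2] + [[[[t1, t5], t3], t4], t2]


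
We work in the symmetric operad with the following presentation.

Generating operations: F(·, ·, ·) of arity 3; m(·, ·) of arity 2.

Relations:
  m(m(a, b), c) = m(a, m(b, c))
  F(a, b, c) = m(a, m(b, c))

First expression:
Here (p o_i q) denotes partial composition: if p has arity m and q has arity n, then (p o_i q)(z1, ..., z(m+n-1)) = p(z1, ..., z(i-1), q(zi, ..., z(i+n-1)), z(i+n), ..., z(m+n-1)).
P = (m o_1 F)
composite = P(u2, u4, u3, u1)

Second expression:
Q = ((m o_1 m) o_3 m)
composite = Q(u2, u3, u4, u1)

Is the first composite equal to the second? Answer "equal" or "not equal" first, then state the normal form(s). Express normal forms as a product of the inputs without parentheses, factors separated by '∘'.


not equal; the first gives u2 ∘ u4 ∘ u3 ∘ u1 and the second u2 ∘ u3 ∘ u4 ∘ u1

Reducing the first expression gives u2 ∘ u4 ∘ u3 ∘ u1
Reducing the second expression gives u2 ∘ u3 ∘ u4 ∘ u1
No match — not equal.


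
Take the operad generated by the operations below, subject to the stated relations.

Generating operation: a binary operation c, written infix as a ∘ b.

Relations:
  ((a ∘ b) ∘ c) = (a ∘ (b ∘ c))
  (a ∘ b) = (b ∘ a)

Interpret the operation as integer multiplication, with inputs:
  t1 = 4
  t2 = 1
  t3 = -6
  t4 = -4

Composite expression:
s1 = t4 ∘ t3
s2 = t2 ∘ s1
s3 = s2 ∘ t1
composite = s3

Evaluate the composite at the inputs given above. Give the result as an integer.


96

(t4 ∘ t3) = 24
(t2 ∘ (t4 ∘ t3)) = 24
((t2 ∘ (t4 ∘ t3)) ∘ t1) = 96


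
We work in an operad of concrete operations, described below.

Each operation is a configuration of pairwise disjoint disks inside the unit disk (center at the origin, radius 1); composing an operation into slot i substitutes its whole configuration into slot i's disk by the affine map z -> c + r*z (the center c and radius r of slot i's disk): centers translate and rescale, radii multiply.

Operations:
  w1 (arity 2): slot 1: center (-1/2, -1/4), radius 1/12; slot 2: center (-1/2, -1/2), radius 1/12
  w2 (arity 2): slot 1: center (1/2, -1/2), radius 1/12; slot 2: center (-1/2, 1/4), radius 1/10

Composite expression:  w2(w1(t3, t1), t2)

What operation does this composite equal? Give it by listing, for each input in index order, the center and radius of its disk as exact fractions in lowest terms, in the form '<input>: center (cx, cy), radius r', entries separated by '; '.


t1: center (11/24, -13/24), radius 1/144; t2: center (-1/2, 1/4), radius 1/10; t3: center (11/24, -25/48), radius 1/144

Only the slot chain above each t matters under w2; compose those maps.
t3: after 2 affine steps, its disk has center (11/24, -25/48), radius 1/144
t1: after 2 affine steps, its disk has center (11/24, -13/24), radius 1/144
t2: after 1 affine step, its disk has center (-1/2, 1/4), radius 1/10


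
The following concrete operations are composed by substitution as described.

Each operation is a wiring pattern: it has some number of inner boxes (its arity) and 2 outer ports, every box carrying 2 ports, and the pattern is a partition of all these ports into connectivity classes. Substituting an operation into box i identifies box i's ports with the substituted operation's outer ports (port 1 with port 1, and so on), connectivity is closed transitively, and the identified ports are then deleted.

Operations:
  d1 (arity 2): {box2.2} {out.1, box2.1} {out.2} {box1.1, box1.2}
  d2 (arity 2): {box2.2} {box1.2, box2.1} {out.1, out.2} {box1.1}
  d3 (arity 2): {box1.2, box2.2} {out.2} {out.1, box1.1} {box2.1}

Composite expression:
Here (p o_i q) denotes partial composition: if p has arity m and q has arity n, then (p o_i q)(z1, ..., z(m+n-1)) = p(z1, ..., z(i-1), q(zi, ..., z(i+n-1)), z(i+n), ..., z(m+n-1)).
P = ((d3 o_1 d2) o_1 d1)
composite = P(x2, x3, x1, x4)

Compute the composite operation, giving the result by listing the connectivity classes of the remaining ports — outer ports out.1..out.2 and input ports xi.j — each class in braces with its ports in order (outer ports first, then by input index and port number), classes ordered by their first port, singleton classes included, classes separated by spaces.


{out.1, x4.2} {out.2} {x1.1} {x1.2} {x2.1, x2.2} {x3.1} {x3.2} {x4.1}

Connectivity passes through glued d3-boundaries; trace each wire chain.
stage d1: inputs (x2, x3), connectivity {out.1, x3.1} {out.2} {x2.1, x2.2} {x3.2}, out.j its boundary
stage d2: inputs (x2, x3, x1), connectivity {out.1, out.2} {x1.1} {x1.2} {x2.1, x2.2} {x3.1} {x3.2}, out.j its boundary
stage d3: inputs (x2, x3, x1, x4), connectivity {out.1, x4.2} {out.2} {x1.1} {x1.2} {x2.1, x2.2} {x3.1} {x3.2} {x4.1}, out.j its boundary


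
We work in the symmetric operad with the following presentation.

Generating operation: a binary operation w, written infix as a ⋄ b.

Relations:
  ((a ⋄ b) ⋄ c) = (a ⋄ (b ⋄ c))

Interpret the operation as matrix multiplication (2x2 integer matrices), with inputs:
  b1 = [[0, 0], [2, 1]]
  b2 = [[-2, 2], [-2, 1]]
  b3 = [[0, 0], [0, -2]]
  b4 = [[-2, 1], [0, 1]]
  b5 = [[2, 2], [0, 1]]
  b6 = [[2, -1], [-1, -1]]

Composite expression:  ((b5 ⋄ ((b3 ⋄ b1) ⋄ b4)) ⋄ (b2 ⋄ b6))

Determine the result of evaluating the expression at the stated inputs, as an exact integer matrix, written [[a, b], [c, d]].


[[-36, -12], [-18, -6]]

(b3 ⋄ b1) = [[0, 0], [-4, -2]]
((b3 ⋄ b1) ⋄ b4) = [[0, 0], [8, -6]]
(b5 ⋄ ((b3 ⋄ b1) ⋄ b4)) = [[16, -12], [8, -6]]
(b2 ⋄ b6) = [[-6, 0], [-5, 1]]
((b5 ⋄ ((b3 ⋄ b1) ⋄ b4)) ⋄ (b2 ⋄ b6)) = [[-36, -12], [-18, -6]]


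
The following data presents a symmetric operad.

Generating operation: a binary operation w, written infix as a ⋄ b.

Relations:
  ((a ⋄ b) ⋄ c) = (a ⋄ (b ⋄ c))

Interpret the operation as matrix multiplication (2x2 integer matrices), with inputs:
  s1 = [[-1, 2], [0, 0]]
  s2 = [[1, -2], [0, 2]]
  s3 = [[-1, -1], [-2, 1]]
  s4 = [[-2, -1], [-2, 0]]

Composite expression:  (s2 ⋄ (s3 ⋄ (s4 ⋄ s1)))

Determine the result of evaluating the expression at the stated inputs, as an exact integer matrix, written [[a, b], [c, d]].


[[0, 0], [-4, 8]]

(s4 ⋄ s1) = [[2, -4], [2, -4]]
(s3 ⋄ (s4 ⋄ s1)) = [[-4, 8], [-2, 4]]
(s2 ⋄ (s3 ⋄ (s4 ⋄ s1))) = [[0, 0], [-4, 8]]


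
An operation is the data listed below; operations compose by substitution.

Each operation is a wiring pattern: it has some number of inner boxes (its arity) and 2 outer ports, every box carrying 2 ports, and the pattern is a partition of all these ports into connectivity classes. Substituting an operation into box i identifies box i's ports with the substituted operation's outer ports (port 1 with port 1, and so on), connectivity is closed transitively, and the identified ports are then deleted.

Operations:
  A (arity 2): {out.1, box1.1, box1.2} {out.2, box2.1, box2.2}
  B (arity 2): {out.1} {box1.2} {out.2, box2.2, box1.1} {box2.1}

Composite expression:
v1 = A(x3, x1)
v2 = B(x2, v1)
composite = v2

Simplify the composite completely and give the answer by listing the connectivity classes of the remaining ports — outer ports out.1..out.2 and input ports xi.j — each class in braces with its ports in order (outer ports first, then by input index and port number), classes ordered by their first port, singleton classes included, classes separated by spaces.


{out.1} {out.2, x1.1, x1.2, x2.1} {x2.2} {x3.1, x3.2}


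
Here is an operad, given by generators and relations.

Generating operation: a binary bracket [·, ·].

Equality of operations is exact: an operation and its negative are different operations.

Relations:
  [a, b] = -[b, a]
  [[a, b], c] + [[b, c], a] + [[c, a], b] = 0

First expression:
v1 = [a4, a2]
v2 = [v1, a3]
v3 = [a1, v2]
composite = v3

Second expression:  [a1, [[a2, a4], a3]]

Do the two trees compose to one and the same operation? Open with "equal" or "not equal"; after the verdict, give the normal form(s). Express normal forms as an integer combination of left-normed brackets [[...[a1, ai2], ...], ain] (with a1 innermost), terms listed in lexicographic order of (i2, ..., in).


The first expression reduces to -[[[a1, a2], a4], a3] + [[[a1, a3], a2], a4] - [[[a1, a3], a4], a2] + [[[a1, a4], a2], a3]
The second expression reduces to [[[a1, a2], a4], a3] - [[[a1, a3], a2], a4] + [[[a1, a3], a4], a2] - [[[a1, a4], a2], a3]
They disagree, so not equal.

not equal; first: -[[[a1, a2], a4], a3] + [[[a1, a3], a2], a4] - [[[a1, a3], a4], a2] + [[[a1, a4], a2], a3]; second: [[[a1, a2], a4], a3] - [[[a1, a3], a2], a4] + [[[a1, a3], a4], a2] - [[[a1, a4], a2], a3]


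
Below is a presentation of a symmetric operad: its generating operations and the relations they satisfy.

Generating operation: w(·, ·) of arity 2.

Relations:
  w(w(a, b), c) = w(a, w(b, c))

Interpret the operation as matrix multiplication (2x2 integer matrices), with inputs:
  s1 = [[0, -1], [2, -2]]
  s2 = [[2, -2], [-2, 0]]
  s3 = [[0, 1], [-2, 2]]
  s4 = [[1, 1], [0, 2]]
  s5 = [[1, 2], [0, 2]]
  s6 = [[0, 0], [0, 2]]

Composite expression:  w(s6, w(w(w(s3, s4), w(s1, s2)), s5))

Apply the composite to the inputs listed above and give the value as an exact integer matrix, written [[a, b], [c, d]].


[[0, 0], [24, 16]]

w(s3, s4) = [[0, 2], [-2, 2]]
w(s1, s2) = [[2, 0], [8, -4]]
w(w(s3, s4), w(s1, s2)) = [[16, -8], [12, -8]]
w(w(w(s3, s4), w(s1, s2)), s5) = [[16, 16], [12, 8]]
w(s6, w(w(w(s3, s4), w(s1, s2)), s5)) = [[0, 0], [24, 16]]


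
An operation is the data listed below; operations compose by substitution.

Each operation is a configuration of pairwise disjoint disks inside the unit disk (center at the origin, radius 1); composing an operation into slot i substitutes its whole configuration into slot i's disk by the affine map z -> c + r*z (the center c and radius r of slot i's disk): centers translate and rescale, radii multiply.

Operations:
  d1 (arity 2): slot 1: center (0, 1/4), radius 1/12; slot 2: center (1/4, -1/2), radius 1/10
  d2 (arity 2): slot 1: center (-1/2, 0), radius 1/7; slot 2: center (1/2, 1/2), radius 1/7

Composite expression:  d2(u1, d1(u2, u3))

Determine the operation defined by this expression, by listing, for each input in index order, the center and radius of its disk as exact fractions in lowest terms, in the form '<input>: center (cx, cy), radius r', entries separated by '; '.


Affine substitution under d2: radii multiply and u-centers shift.
for u1, the 1-step affine chain lands on center (-1/2, 0), radius 1/7
for u2, the 2-step affine chain lands on center (1/2, 15/28), radius 1/84
for u3, the 2-step affine chain lands on center (15/28, 3/7), radius 1/70

u1: center (-1/2, 0), radius 1/7; u2: center (1/2, 15/28), radius 1/84; u3: center (15/28, 3/7), radius 1/70


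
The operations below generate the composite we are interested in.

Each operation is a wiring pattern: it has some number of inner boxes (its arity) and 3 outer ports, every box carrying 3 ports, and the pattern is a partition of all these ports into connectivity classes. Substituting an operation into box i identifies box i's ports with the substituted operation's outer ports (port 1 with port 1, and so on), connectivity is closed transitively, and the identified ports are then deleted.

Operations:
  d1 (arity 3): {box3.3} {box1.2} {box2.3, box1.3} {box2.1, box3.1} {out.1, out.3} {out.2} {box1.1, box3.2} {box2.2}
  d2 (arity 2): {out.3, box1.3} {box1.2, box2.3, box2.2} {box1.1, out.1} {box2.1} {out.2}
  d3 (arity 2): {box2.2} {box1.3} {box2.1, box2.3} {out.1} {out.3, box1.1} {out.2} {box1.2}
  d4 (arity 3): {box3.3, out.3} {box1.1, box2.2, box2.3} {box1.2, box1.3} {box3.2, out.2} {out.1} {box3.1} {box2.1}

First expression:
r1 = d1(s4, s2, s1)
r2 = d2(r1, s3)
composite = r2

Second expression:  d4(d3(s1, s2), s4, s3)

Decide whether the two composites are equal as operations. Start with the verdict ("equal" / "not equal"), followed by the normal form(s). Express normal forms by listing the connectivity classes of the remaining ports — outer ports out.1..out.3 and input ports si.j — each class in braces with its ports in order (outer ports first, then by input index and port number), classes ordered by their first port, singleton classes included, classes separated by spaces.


Normal form of the first expression: {out.1, out.3} {out.2} {s1.1, s2.1} {s1.2, s4.1} {s1.3} {s2.2} {s2.3, s4.3} {s3.1} {s3.2, s3.3} {s4.2}
Normal form of the second expression: {out.1} {out.2, s3.2} {out.3, s3.3} {s1.1} {s1.2} {s1.3} {s2.1, s2.3} {s2.2} {s3.1} {s4.1} {s4.2, s4.3}
Different reductions; not equal.

not equal: they reduce to {out.1, out.3} {out.2} {s1.1, s2.1} {s1.2, s4.1} {s1.3} {s2.2} {s2.3, s4.3} {s3.1} {s3.2, s3.3} {s4.2} and {out.1} {out.2, s3.2} {out.3, s3.3} {s1.1} {s1.2} {s1.3} {s2.1, s2.3} {s2.2} {s3.1} {s4.1} {s4.2, s4.3}


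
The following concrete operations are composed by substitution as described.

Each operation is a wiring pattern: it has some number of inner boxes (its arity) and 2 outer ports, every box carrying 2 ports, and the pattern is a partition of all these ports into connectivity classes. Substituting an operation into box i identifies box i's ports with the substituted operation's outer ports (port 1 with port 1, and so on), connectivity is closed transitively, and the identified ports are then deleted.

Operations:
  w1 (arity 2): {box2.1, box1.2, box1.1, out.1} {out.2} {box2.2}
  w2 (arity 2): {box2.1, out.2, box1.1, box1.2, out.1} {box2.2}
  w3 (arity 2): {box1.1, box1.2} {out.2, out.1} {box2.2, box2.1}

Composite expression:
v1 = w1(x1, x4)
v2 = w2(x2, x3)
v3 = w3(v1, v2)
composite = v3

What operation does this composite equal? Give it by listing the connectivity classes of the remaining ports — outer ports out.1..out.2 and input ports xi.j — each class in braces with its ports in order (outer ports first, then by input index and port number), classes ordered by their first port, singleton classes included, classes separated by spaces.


Two ports join when wires chain via w3-identified ports.
composing w1 on (x1, x4), with out.j its own outer ports: {out.1, x1.1, x1.2, x4.1} {out.2} {x4.2}
composing w2 on (x2, x3), with out.j its own outer ports: {out.1, out.2, x2.1, x2.2, x3.1} {x3.2}
composing w3 on (x1, x4, x2, x3), with out.j its own outer ports: {out.1, out.2} {x1.1, x1.2, x4.1} {x2.1, x2.2, x3.1} {x3.2} {x4.2}

{out.1, out.2} {x1.1, x1.2, x4.1} {x2.1, x2.2, x3.1} {x3.2} {x4.2}


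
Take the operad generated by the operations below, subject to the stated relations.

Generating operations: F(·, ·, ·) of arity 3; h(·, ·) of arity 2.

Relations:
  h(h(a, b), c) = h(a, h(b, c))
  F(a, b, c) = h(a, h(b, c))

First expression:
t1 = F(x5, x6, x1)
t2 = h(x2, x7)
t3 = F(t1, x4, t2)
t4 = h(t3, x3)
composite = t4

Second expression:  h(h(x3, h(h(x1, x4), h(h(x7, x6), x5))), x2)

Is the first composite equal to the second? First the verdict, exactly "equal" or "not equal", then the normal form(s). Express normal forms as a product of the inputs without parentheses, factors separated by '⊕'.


not equal; the first gives x5 ⊕ x6 ⊕ x1 ⊕ x4 ⊕ x2 ⊕ x7 ⊕ x3 and the second x3 ⊕ x1 ⊕ x4 ⊕ x7 ⊕ x6 ⊕ x5 ⊕ x2

In normal form, the first expression is x5 ⊕ x6 ⊕ x1 ⊕ x4 ⊕ x2 ⊕ x7 ⊕ x3
In normal form, the second expression is x3 ⊕ x1 ⊕ x4 ⊕ x7 ⊕ x6 ⊕ x5 ⊕ x2
Distinct normal forms: not equal.
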